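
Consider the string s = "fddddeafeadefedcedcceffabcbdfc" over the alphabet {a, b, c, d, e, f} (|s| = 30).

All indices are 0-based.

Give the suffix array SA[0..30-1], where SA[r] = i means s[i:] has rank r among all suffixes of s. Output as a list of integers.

rank→(start, suffix):
  0 → (23, 'abcbdfc')
  1 → (9, 'adefedcedcceffabcbdfc')
  2 → (6, 'afeadefedcedcceffabcbdfc')
  3 → (24, 'bcbdfc')
  4 → (26, 'bdfc')
  5 → (29, 'c')
  6 → (25, 'cbdfc')
  7 → (18, 'cceffabcbdfc')
  8 → (15, 'cedcceffabcbdfc')
  9 → (19, 'ceffabcbdfc')
  10 → (17, 'dcceffabcbdfc')
  11 → (14, 'dcedcceffabcbdfc')
  12 → (1, 'ddddeafeadefedcedcceffabcbdfc')
  13 → (2, 'dddeafeadefedcedcceffabcbdfc')
  14 → (3, 'ddeafeadefedcedcceffabcbdfc')
  15 → (4, 'deafeadefedcedcceffabcbdfc')
  16 → (10, 'defedcedcceffabcbdfc')
  17 → (27, 'dfc')
  18 → (8, 'eadefedcedcceffabcbdfc')
  19 → (5, 'eafeadefedcedcceffabcbdfc')
  20 → (16, 'edcceffabcbdfc')
  21 → (13, 'edcedcceffabcbdfc')
  22 → (11, 'efedcedcceffabcbdfc')
  23 → (20, 'effabcbdfc')
  24 → (22, 'fabcbdfc')
  25 → (28, 'fc')
  26 → (0, 'fddddeafeadefedcedcceffabcbdfc')
  27 → (7, 'feadefedcedcceffabcbdfc')
  28 → (12, 'fedcedcceffabcbdfc')
  29 → (21, 'ffabcbdfc')

[23, 9, 6, 24, 26, 29, 25, 18, 15, 19, 17, 14, 1, 2, 3, 4, 10, 27, 8, 5, 16, 13, 11, 20, 22, 28, 0, 7, 12, 21]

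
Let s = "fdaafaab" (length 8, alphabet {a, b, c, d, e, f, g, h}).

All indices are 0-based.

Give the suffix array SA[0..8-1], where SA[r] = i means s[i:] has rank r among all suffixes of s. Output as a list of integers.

sorted suffixes:
  #0 SA[0]=5  'aab'
  #1 SA[1]=2  'aafaab'
  #2 SA[2]=6  'ab'
  #3 SA[3]=3  'afaab'
  #4 SA[4]=7  'b'
  #5 SA[5]=1  'daafaab'
  #6 SA[6]=4  'faab'
  #7 SA[7]=0  'fdaafaab'

[5, 2, 6, 3, 7, 1, 4, 0]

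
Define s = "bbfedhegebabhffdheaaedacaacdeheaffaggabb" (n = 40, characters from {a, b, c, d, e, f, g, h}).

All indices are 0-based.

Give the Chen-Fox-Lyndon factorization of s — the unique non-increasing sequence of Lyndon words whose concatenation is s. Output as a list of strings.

emit factor 1: 'bbfedhege' (i=0, period=9)
emit factor 2: 'b' (i=9, period=1)
emit factor 3: 'abhffdhe' (i=10, period=8)
emit factor 4: 'aaedac' (i=18, period=6)
emit factor 5: 'aacdeheaffaggabb' (i=24, period=16)

["bbfedhege", "b", "abhffdhe", "aaedac", "aacdeheaffaggabb"]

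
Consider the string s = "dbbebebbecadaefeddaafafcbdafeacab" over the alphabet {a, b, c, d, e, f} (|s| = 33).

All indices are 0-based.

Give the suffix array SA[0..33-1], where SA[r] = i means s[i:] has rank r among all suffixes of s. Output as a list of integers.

sorted suffixes:
  #0 SA[0]=18  'aafafcbdafeacab'
  #1 SA[1]=31  'ab'
  #2 SA[2]=29  'acab'
  #3 SA[3]=10  'adaefeddaafafcbdafeacab'
  #4 SA[4]=12  'aefeddaafafcbdafeacab'
  #5 SA[5]=19  'afafcbdafeacab'
  #6 SA[6]=21  'afcbdafeacab'
  #7 SA[7]=26  'afeacab'
  #8 SA[8]=32  'b'
  #9 SA[9]=1  'bbebebbecadaefeddaafafcbdafeacab'
  #10 SA[10]=6  'bbecadaefeddaafafcbdafeacab'
  #11 SA[11]=24  'bdafeacab'
  #12 SA[12]=4  'bebbecadaefeddaafafcbdafeacab'
  #13 SA[13]=2  'bebebbecadaefeddaafafcbdafeacab'
  #14 SA[14]=7  'becadaefeddaafafcbdafeacab'
  #15 SA[15]=30  'cab'
  #16 SA[16]=9  'cadaefeddaafafcbdafeacab'
  #17 SA[17]=23  'cbdafeacab'
  #18 SA[18]=17  'daafafcbdafeacab'
  #19 SA[19]=11  'daefeddaafafcbdafeacab'
  #20 SA[20]=25  'dafeacab'
  #21 SA[21]=0  'dbbebebbecadaefeddaafafcbdafeacab'
  #22 SA[22]=16  'ddaafafcbdafeacab'
  #23 SA[23]=28  'eacab'
  #24 SA[24]=5  'ebbecadaefeddaafafcbdafeacab'
  #25 SA[25]=3  'ebebbecadaefeddaafafcbdafeacab'
  #26 SA[26]=8  'ecadaefeddaafafcbdafeacab'
  #27 SA[27]=15  'eddaafafcbdafeacab'
  #28 SA[28]=13  'efeddaafafcbdafeacab'
  #29 SA[29]=20  'fafcbdafeacab'
  #30 SA[30]=22  'fcbdafeacab'
  #31 SA[31]=27  'feacab'
  #32 SA[32]=14  'feddaafafcbdafeacab'

[18, 31, 29, 10, 12, 19, 21, 26, 32, 1, 6, 24, 4, 2, 7, 30, 9, 23, 17, 11, 25, 0, 16, 28, 5, 3, 8, 15, 13, 20, 22, 27, 14]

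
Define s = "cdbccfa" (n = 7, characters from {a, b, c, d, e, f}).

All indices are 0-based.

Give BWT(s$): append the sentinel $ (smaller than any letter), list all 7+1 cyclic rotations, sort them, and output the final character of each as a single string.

rank  rotation  last
    0  $cdbccfa  a
    1  a$cdbccf  f
    2  bccfa$cd  d
    3  ccfa$cdb  b
    4  cdbccfa$  $
    5  cfa$cdbc  c
    6  dbccfa$c  c
    7  fa$cdbcc  c

afdb$ccc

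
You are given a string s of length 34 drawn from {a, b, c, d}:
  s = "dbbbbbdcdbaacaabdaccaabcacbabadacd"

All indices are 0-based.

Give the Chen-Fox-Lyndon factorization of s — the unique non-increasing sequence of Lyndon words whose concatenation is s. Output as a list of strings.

emit factor 1: 'd' (i=0, period=1)
emit factor 2: 'bbbbbdcd' (i=1, period=8)
emit factor 3: 'b' (i=9, period=1)
emit factor 4: 'aac' (i=10, period=3)
emit factor 5: 'aabdacc' (i=13, period=7)
emit factor 6: 'aabcacbabadacd' (i=20, period=14)

["d", "bbbbbdcd", "b", "aac", "aabdacc", "aabcacbabadacd"]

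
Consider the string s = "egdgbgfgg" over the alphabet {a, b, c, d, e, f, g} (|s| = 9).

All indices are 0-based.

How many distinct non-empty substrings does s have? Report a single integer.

rank→(start, suffix):
  0 → (4, 'bgfgg')
  1 → (2, 'dgbgfgg')
  2 → (0, 'egdgbgfgg')
  3 → (6, 'fgg')
  4 → (8, 'g')
  5 → (3, 'gbgfgg')
  6 → (1, 'gdgbgfgg')
  7 → (5, 'gfgg')
  8 → (7, 'gg')

SA = [4, 2, 0, 6, 8, 3, 1, 5, 7]
i: (SA[i-1],SA[i]) lcp shared
  1: (4,2) 0 ''
  2: (2,0) 0 ''
  3: (0,6) 0 ''
  4: (6,8) 0 ''
  5: (8,3) 1 'g'
  6: (3,1) 1 'g'
  7: (1,5) 1 'g'
  8: (5,7) 1 'g'

n(n+1)/2 = 9·10/2 = 45
Σ LCP = 0 + 0 + 0 + 0 + 0 + 1 + 1 + 1 + 1 = 4
distinct = 45 − 4 = 41

41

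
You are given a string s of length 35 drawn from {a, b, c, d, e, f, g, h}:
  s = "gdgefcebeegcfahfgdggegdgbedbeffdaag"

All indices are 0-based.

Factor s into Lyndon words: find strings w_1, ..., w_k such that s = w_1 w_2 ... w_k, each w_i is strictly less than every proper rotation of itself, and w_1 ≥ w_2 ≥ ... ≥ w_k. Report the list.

["g", "dgef", "ce", "beegcf", "ahfgdggegdgbedbeffd", "aag"]

emit factor 1: 'g' (i=0, period=1)
emit factor 2: 'dgef' (i=1, period=4)
emit factor 3: 'ce' (i=5, period=2)
emit factor 4: 'beegcf' (i=7, period=6)
emit factor 5: 'ahfgdggegdgbedbeffd' (i=13, period=19)
emit factor 6: 'aag' (i=32, period=3)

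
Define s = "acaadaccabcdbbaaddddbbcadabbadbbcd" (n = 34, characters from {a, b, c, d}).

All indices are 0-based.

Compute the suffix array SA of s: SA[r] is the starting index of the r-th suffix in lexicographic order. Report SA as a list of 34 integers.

sorted suffixes:
  #0 SA[0]=2  'aadaccabcdbbaaddddbbcadabbadbbcd'
  #1 SA[1]=14  'aaddddbbcadabbadbbcd'
  #2 SA[2]=25  'abbadbbcd'
  #3 SA[3]=8  'abcdbbaaddddbbcadabbadbbcd'
  #4 SA[4]=0  'acaadaccabcdbbaaddddbbcadabbadbbcd'
  #5 SA[5]=5  'accabcdbbaaddddbbcadabbadbbcd'
  #6 SA[6]=23  'adabbadbbcd'
  #7 SA[7]=3  'adaccabcdbbaaddddbbcadabbadbbcd'
  #8 SA[8]=28  'adbbcd'
  #9 SA[9]=15  'addddbbcadabbadbbcd'
  #10 SA[10]=13  'baaddddbbcadabbadbbcd'
  #11 SA[11]=27  'badbbcd'
  #12 SA[12]=12  'bbaaddddbbcadabbadbbcd'
  #13 SA[13]=26  'bbadbbcd'
  #14 SA[14]=20  'bbcadabbadbbcd'
  #15 SA[15]=30  'bbcd'
  #16 SA[16]=21  'bcadabbadbbcd'
  #17 SA[17]=31  'bcd'
  #18 SA[18]=9  'bcdbbaaddddbbcadabbadbbcd'
  #19 SA[19]=1  'caadaccabcdbbaaddddbbcadabbadbbcd'
  #20 SA[20]=7  'cabcdbbaaddddbbcadabbadbbcd'
  #21 SA[21]=22  'cadabbadbbcd'
  #22 SA[22]=6  'ccabcdbbaaddddbbcadabbadbbcd'
  #23 SA[23]=32  'cd'
  #24 SA[24]=10  'cdbbaaddddbbcadabbadbbcd'
  #25 SA[25]=33  'd'
  #26 SA[26]=24  'dabbadbbcd'
  #27 SA[27]=4  'daccabcdbbaaddddbbcadabbadbbcd'
  #28 SA[28]=11  'dbbaaddddbbcadabbadbbcd'
  #29 SA[29]=19  'dbbcadabbadbbcd'
  #30 SA[30]=29  'dbbcd'
  #31 SA[31]=18  'ddbbcadabbadbbcd'
  #32 SA[32]=17  'dddbbcadabbadbbcd'
  #33 SA[33]=16  'ddddbbcadabbadbbcd'

[2, 14, 25, 8, 0, 5, 23, 3, 28, 15, 13, 27, 12, 26, 20, 30, 21, 31, 9, 1, 7, 22, 6, 32, 10, 33, 24, 4, 11, 19, 29, 18, 17, 16]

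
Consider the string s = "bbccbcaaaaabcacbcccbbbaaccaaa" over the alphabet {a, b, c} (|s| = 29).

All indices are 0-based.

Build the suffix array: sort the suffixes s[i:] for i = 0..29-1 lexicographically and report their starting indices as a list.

[28, 27, 26, 6, 7, 8, 9, 22, 10, 13, 23, 21, 20, 19, 0, 4, 11, 1, 15, 25, 5, 12, 18, 3, 14, 24, 17, 2, 16]

sorted suffixes:
  #0 SA[0]=28  'a'
  #1 SA[1]=27  'aa'
  #2 SA[2]=26  'aaa'
  #3 SA[3]=6  'aaaaabcacbcccbbbaaccaaa'
  #4 SA[4]=7  'aaaabcacbcccbbbaaccaaa'
  #5 SA[5]=8  'aaabcacbcccbbbaaccaaa'
  #6 SA[6]=9  'aabcacbcccbbbaaccaaa'
  #7 SA[7]=22  'aaccaaa'
  #8 SA[8]=10  'abcacbcccbbbaaccaaa'
  #9 SA[9]=13  'acbcccbbbaaccaaa'
  #10 SA[10]=23  'accaaa'
  #11 SA[11]=21  'baaccaaa'
  #12 SA[12]=20  'bbaaccaaa'
  #13 SA[13]=19  'bbbaaccaaa'
  #14 SA[14]=0  'bbccbcaaaaabcacbcccbbbaaccaaa'
  #15 SA[15]=4  'bcaaaaabcacbcccbbbaaccaaa'
  #16 SA[16]=11  'bcacbcccbbbaaccaaa'
  #17 SA[17]=1  'bccbcaaaaabcacbcccbbbaaccaaa'
  #18 SA[18]=15  'bcccbbbaaccaaa'
  #19 SA[19]=25  'caaa'
  #20 SA[20]=5  'caaaaabcacbcccbbbaaccaaa'
  #21 SA[21]=12  'cacbcccbbbaaccaaa'
  #22 SA[22]=18  'cbbbaaccaaa'
  #23 SA[23]=3  'cbcaaaaabcacbcccbbbaaccaaa'
  #24 SA[24]=14  'cbcccbbbaaccaaa'
  #25 SA[25]=24  'ccaaa'
  #26 SA[26]=17  'ccbbbaaccaaa'
  #27 SA[27]=2  'ccbcaaaaabcacbcccbbbaaccaaa'
  #28 SA[28]=16  'cccbbbaaccaaa'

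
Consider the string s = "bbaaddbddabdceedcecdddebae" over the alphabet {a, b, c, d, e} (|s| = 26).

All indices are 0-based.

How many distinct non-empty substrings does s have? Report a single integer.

322

rank | idx | suffix
   0 |   2 | aaddbddabdceedcecdddebae
   1 |   9 | abdceedcecdddebae
   2 |   3 | addbddabdceedcecdddebae
   3 |  24 | ae
   4 |   1 | baaddbddabdceedcecdddebae
   5 |  23 | bae
   6 |   0 | bbaaddbddabdceedcecdddebae
   7 |  10 | bdceedcecdddebae
   8 |   6 | bddabdceedcecdddebae
   9 |  18 | cdddebae
  10 |  16 | cecdddebae
  11 |  12 | ceedcecdddebae
  12 |   8 | dabdceedcecdddebae
  13 |   5 | dbddabdceedcecdddebae
  14 |  15 | dcecdddebae
  15 |  11 | dceedcecdddebae
  16 |   7 | ddabdceedcecdddebae
  17 |   4 | ddbddabdceedcecdddebae
  18 |  19 | dddebae
  19 |  20 | ddebae
  20 |  21 | debae
  21 |  25 | e
  22 |  22 | ebae
  23 |  17 | ecdddebae
  24 |  14 | edcecdddebae
  25 |  13 | eedcecdddebae

SA = [2, 9, 3, 24, 1, 23, 0, 10, 6, 18, 16, 12, 8, 5, 15, 11, 7, 4, 19, 20, 21, 25, 22, 17, 14, 13]
[i] adj suffixes → lcp
  [1] 2/9 → 1 ('a')
  [2] 9/3 → 1 ('a')
  [3] 3/24 → 1 ('a')
  [4] 24/1 → 0 ('')
  [5] 1/23 → 2 ('ba')
  [6] 23/0 → 1 ('b')
  [7] 0/10 → 1 ('b')
  [8] 10/6 → 2 ('bd')
  [9] 6/18 → 0 ('')
  [10] 18/16 → 1 ('c')
  [11] 16/12 → 2 ('ce')
  [12] 12/8 → 0 ('')
  [13] 8/5 → 1 ('d')
  [14] 5/15 → 1 ('d')
  [15] 15/11 → 3 ('dce')
  [16] 11/7 → 1 ('d')
  [17] 7/4 → 2 ('dd')
  [18] 4/19 → 2 ('dd')
  [19] 19/20 → 2 ('dd')
  [20] 20/21 → 1 ('d')
  [21] 21/25 → 0 ('')
  [22] 25/22 → 1 ('e')
  [23] 22/17 → 1 ('e')
  [24] 17/14 → 1 ('e')
  [25] 14/13 → 1 ('e')

n(n+1)/2 = 26·27/2 = 351
Σ LCP = 0 + 1 + 1 + 1 + 0 + 2 + 1 + 1 + 2 + 0 + 1 + 2 + 0 + 1 + 1 + 3 + 1 + 2 + 2 + 2 + 1 + 0 + 1 + 1 + 1 + 1 = 29
distinct = 351 − 29 = 322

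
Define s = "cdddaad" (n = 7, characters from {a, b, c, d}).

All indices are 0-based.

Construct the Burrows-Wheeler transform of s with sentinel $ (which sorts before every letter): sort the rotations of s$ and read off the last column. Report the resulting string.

dda$addc

rank  rotation  last
    0  $cdddaad  d
    1  aad$cddd  d
    2  ad$cddda  a
    3  cdddaad$  $
    4  d$cdddaa  a
    5  daad$cdd  d
    6  ddaad$cd  d
    7  dddaad$c  c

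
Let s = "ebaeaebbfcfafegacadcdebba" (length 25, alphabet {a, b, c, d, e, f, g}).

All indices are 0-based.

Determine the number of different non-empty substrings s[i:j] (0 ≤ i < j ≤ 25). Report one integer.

301

rank | idx | suffix
   0 |  24 | a
   1 |  15 | acadcdebba
   2 |  17 | adcdebba
   3 |   2 | aeaebbfcfafegacadcdebba
   4 |   4 | aebbfcfafegacadcdebba
   5 |  11 | afegacadcdebba
   6 |  23 | ba
   7 |   1 | baeaebbfcfafegacadcdebba
   8 |  22 | bba
   9 |   6 | bbfcfafegacadcdebba
  10 |   7 | bfcfafegacadcdebba
  11 |  16 | cadcdebba
  12 |  19 | cdebba
  13 |   9 | cfafegacadcdebba
  14 |  18 | dcdebba
  15 |  20 | debba
  16 |   3 | eaebbfcfafegacadcdebba
  17 |   0 | ebaeaebbfcfafegacadcdebba
  18 |  21 | ebba
  19 |   5 | ebbfcfafegacadcdebba
  20 |  13 | egacadcdebba
  21 |  10 | fafegacadcdebba
  22 |   8 | fcfafegacadcdebba
  23 |  12 | fegacadcdebba
  24 |  14 | gacadcdebba

SA = [24, 15, 17, 2, 4, 11, 23, 1, 22, 6, 7, 16, 19, 9, 18, 20, 3, 0, 21, 5, 13, 10, 8, 12, 14]
i: (SA[i-1],SA[i]) lcp shared
  1: (24,15) 1 'a'
  2: (15,17) 1 'a'
  3: (17,2) 1 'a'
  4: (2,4) 2 'ae'
  5: (4,11) 1 'a'
  6: (11,23) 0 ''
  7: (23,1) 2 'ba'
  8: (1,22) 1 'b'
  9: (22,6) 2 'bb'
  10: (6,7) 1 'b'
  11: (7,16) 0 ''
  12: (16,19) 1 'c'
  13: (19,9) 1 'c'
  14: (9,18) 0 ''
  15: (18,20) 1 'd'
  16: (20,3) 0 ''
  17: (3,0) 1 'e'
  18: (0,21) 2 'eb'
  19: (21,5) 3 'ebb'
  20: (5,13) 1 'e'
  21: (13,10) 0 ''
  22: (10,8) 1 'f'
  23: (8,12) 1 'f'
  24: (12,14) 0 ''

n(n+1)/2 = 25·26/2 = 325
Σ LCP = 0 + 1 + 1 + 1 + 2 + 1 + 0 + 2 + 1 + 2 + 1 + 0 + 1 + 1 + 0 + 1 + 0 + 1 + 2 + 3 + 1 + 0 + 1 + 1 + 0 = 24
distinct = 325 − 24 = 301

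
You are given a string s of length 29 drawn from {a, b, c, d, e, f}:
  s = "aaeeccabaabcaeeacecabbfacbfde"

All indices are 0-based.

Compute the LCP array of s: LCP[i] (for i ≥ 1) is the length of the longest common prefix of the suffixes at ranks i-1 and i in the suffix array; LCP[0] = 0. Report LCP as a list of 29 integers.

rank→(start, suffix):
  0 → (8, 'aabcaeeacecabbfacbfde')
  1 → (0, 'aaeeccabaabcaeeacecabbfacbfde')
  2 → (6, 'abaabcaeeacecabbfacbfde')
  3 → (19, 'abbfacbfde')
  4 → (9, 'abcaeeacecabbfacbfde')
  5 → (23, 'acbfde')
  6 → (15, 'acecabbfacbfde')
  7 → (12, 'aeeacecabbfacbfde')
  8 → (1, 'aeeccabaabcaeeacecabbfacbfde')
  9 → (7, 'baabcaeeacecabbfacbfde')
  10 → (20, 'bbfacbfde')
  11 → (10, 'bcaeeacecabbfacbfde')
  12 → (21, 'bfacbfde')
  13 → (25, 'bfde')
  14 → (5, 'cabaabcaeeacecabbfacbfde')
  15 → (18, 'cabbfacbfde')
  16 → (11, 'caeeacecabbfacbfde')
  17 → (24, 'cbfde')
  18 → (4, 'ccabaabcaeeacecabbfacbfde')
  19 → (16, 'cecabbfacbfde')
  20 → (27, 'de')
  21 → (28, 'e')
  22 → (14, 'eacecabbfacbfde')
  23 → (17, 'ecabbfacbfde')
  24 → (3, 'eccabaabcaeeacecabbfacbfde')
  25 → (13, 'eeacecabbfacbfde')
  26 → (2, 'eeccabaabcaeeacecabbfacbfde')
  27 → (22, 'facbfde')
  28 → (26, 'fde')

SA = [8, 0, 6, 19, 9, 23, 15, 12, 1, 7, 20, 10, 21, 25, 5, 18, 11, 24, 4, 16, 27, 28, 14, 17, 3, 13, 2, 22, 26]
rank  pair      lcp
   1  s[8:],s[0:]  2  'aa'
   2  s[0:],s[6:]  1  'a'
   3  s[6:],s[19:]  2  'ab'
   4  s[19:],s[9:]  2  'ab'
   5  s[9:],s[23:]  1  'a'
   6  s[23:],s[15:]  2  'ac'
   7  s[15:],s[12:]  1  'a'
   8  s[12:],s[1:]  3  'aee'
   9  s[1:],s[7:]  0  ''
  10  s[7:],s[20:]  1  'b'
  11  s[20:],s[10:]  1  'b'
  12  s[10:],s[21:]  1  'b'
  13  s[21:],s[25:]  2  'bf'
  14  s[25:],s[5:]  0  ''
  15  s[5:],s[18:]  3  'cab'
  16  s[18:],s[11:]  2  'ca'
  17  s[11:],s[24:]  1  'c'
  18  s[24:],s[4:]  1  'c'
  19  s[4:],s[16:]  1  'c'
  20  s[16:],s[27:]  0  ''
  21  s[27:],s[28:]  0  ''
  22  s[28:],s[14:]  1  'e'
  23  s[14:],s[17:]  1  'e'
  24  s[17:],s[3:]  2  'ec'
  25  s[3:],s[13:]  1  'e'
  26  s[13:],s[2:]  2  'ee'
  27  s[2:],s[22:]  0  ''
  28  s[22:],s[26:]  1  'f'

[0, 2, 1, 2, 2, 1, 2, 1, 3, 0, 1, 1, 1, 2, 0, 3, 2, 1, 1, 1, 0, 0, 1, 1, 2, 1, 2, 0, 1]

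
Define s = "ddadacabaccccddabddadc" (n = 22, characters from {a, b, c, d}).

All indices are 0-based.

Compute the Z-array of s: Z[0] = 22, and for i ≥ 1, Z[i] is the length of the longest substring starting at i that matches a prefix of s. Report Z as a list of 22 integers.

[22, 1, 0, 1, 0, 0, 0, 0, 0, 0, 0, 0, 0, 3, 1, 0, 0, 4, 1, 0, 1, 0]

Z[0]=22
i=1: outside box; Z[1]=1 scan→box=[1,2)
i=2: outside box; Z[2]=0
i=3: outside box; Z[3]=1 scan→box=[3,4)
i=4: outside box; Z[4]=0
i=5: outside box; Z[5]=0
i=6: outside box; Z[6]=0
i=7: outside box; Z[7]=0
i=8: outside box; Z[8]=0
i=9: outside box; Z[9]=0
i=10: outside box; Z[10]=0
i=11: outside box; Z[11]=0
i=12: outside box; Z[12]=0
i=13: outside box; Z[13]=3 scan→box=[13,16)
i=14: min(r-i=2, Z[1]=1)=1; Z[14]=1
i=15: min(r-i=1, Z[2]=0)=0; Z[15]=0
i=16: outside box; Z[16]=0
i=17: outside box; Z[17]=4 scan→box=[17,21)
i=18: min(r-i=3, Z[1]=1)=1; Z[18]=1
i=19: min(r-i=2, Z[2]=0)=0; Z[19]=0
i=20: min(r-i=1, Z[3]=1)=1; Z[20]=1
i=21: outside box; Z[21]=0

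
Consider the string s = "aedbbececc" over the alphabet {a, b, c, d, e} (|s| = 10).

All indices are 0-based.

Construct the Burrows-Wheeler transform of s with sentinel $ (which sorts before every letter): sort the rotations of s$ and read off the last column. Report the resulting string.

rank  rotation     last
    0  $aedbbececc  c
    1  aedbbececc$  $
    2  bbececc$aed  d
    3  bececc$aedb  b
    4  c$aedbbecec  c
    5  cc$aedbbece  e
    6  cecc$aedbbe  e
    7  dbbececc$ae  e
    8  ecc$aedbbec  c
    9  ececc$aedbb  b
   10  edbbececc$a  a

c$dbceeecba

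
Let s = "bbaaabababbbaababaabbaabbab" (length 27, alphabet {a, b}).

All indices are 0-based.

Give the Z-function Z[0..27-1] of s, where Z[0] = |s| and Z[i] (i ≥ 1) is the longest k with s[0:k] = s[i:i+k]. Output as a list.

[27, 1, 0, 0, 0, 1, 0, 1, 0, 2, 4, 1, 0, 0, 1, 0, 1, 0, 0, 4, 1, 0, 0, 3, 1, 0, 1]

Z[0]=27
i=1: fresh scan; Z[1]=1 grow→box=[1,2)
i=2: fresh scan; Z[2]=0
i=3: fresh scan; Z[3]=0
i=4: fresh scan; Z[4]=0
i=5: fresh scan; Z[5]=1 grow→box=[5,6)
i=6: fresh scan; Z[6]=0
i=7: fresh scan; Z[7]=1 grow→box=[7,8)
i=8: fresh scan; Z[8]=0
i=9: fresh scan; Z[9]=2 grow→box=[9,11)
i=10: min(r-i=1, Z[1]=1)=1; Z[10]=4 grow→box=[10,14)
i=11: min(r-i=3, Z[1]=1)=1; Z[11]=1
i=12: min(r-i=2, Z[2]=0)=0; Z[12]=0
i=13: min(r-i=1, Z[3]=0)=0; Z[13]=0
i=14: fresh scan; Z[14]=1 grow→box=[14,15)
i=15: fresh scan; Z[15]=0
i=16: fresh scan; Z[16]=1 grow→box=[16,17)
i=17: fresh scan; Z[17]=0
i=18: fresh scan; Z[18]=0
i=19: fresh scan; Z[19]=4 grow→box=[19,23)
i=20: min(r-i=3, Z[1]=1)=1; Z[20]=1
i=21: min(r-i=2, Z[2]=0)=0; Z[21]=0
i=22: min(r-i=1, Z[3]=0)=0; Z[22]=0
i=23: fresh scan; Z[23]=3 grow→box=[23,26)
i=24: min(r-i=2, Z[1]=1)=1; Z[24]=1
i=25: min(r-i=1, Z[2]=0)=0; Z[25]=0
i=26: fresh scan; Z[26]=1 grow→box=[26,27)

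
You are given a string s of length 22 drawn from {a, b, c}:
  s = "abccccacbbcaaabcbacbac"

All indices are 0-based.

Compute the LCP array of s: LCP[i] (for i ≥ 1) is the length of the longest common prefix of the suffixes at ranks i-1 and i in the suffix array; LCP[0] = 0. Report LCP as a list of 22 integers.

[0, 2, 1, 3, 1, 2, 3, 0, 3, 1, 1, 2, 2, 0, 1, 2, 1, 4, 2, 1, 2, 3]

sorted suffixes:
  #0 SA[0]=11  'aaabcbacbac'
  #1 SA[1]=12  'aabcbacbac'
  #2 SA[2]=13  'abcbacbac'
  #3 SA[3]=0  'abccccacbbcaaabcbacbac'
  #4 SA[4]=20  'ac'
  #5 SA[5]=17  'acbac'
  #6 SA[6]=6  'acbbcaaabcbacbac'
  #7 SA[7]=19  'bac'
  #8 SA[8]=16  'bacbac'
  #9 SA[9]=8  'bbcaaabcbacbac'
  #10 SA[10]=9  'bcaaabcbacbac'
  #11 SA[11]=14  'bcbacbac'
  #12 SA[12]=1  'bccccacbbcaaabcbacbac'
  #13 SA[13]=21  'c'
  #14 SA[14]=10  'caaabcbacbac'
  #15 SA[15]=5  'cacbbcaaabcbacbac'
  #16 SA[16]=18  'cbac'
  #17 SA[17]=15  'cbacbac'
  #18 SA[18]=7  'cbbcaaabcbacbac'
  #19 SA[19]=4  'ccacbbcaaabcbacbac'
  #20 SA[20]=3  'cccacbbcaaabcbacbac'
  #21 SA[21]=2  'ccccacbbcaaabcbacbac'

SA = [11, 12, 13, 0, 20, 17, 6, 19, 16, 8, 9, 14, 1, 21, 10, 5, 18, 15, 7, 4, 3, 2]
i: (SA[i-1],SA[i]) lcp shared
  1: (11,12) 2 'aa'
  2: (12,13) 1 'a'
  3: (13,0) 3 'abc'
  4: (0,20) 1 'a'
  5: (20,17) 2 'ac'
  6: (17,6) 3 'acb'
  7: (6,19) 0 ''
  8: (19,16) 3 'bac'
  9: (16,8) 1 'b'
  10: (8,9) 1 'b'
  11: (9,14) 2 'bc'
  12: (14,1) 2 'bc'
  13: (1,21) 0 ''
  14: (21,10) 1 'c'
  15: (10,5) 2 'ca'
  16: (5,18) 1 'c'
  17: (18,15) 4 'cbac'
  18: (15,7) 2 'cb'
  19: (7,4) 1 'c'
  20: (4,3) 2 'cc'
  21: (3,2) 3 'ccc'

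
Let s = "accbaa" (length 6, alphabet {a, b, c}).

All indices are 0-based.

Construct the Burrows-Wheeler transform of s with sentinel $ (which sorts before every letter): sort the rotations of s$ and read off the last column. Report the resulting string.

aab$cca

rank  rotation last
    0  $accbaa  a
    1  a$accba  a
    2  aa$accb  b
    3  accbaa$  $
    4  baa$acc  c
    5  cbaa$ac  c
    6  ccbaa$a  a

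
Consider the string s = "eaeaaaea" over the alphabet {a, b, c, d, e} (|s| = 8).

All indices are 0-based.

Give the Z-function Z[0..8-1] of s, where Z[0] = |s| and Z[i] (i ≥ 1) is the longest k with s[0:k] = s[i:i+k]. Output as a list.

[8, 0, 2, 0, 0, 0, 2, 0]

Z[0]=8
i=1: outside box; Z[1]=0
i=2: outside box; Z[2]=2 grow→box=[2,4)
i=3: min(r-i=1, Z[1]=0)=0; Z[3]=0
i=4: outside box; Z[4]=0
i=5: outside box; Z[5]=0
i=6: outside box; Z[6]=2 grow→box=[6,8)
i=7: min(r-i=1, Z[1]=0)=0; Z[7]=0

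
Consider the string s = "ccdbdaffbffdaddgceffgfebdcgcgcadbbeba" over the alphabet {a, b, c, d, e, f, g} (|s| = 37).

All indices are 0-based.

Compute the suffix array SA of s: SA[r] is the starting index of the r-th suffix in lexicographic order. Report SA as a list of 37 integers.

[36, 30, 12, 5, 35, 32, 3, 23, 33, 8, 29, 0, 1, 16, 27, 25, 11, 4, 31, 2, 24, 13, 14, 34, 22, 17, 7, 10, 21, 6, 9, 18, 19, 28, 15, 26, 20]

rank→(start, suffix):
  0 → (36, 'a')
  1 → (30, 'adbbeba')
  2 → (12, 'addgceffgfebdcgcgcadbbeba')
  3 → (5, 'affbffdaddgceffgfebdcgcgcadbbeba')
  4 → (35, 'ba')
  5 → (32, 'bbeba')
  6 → (3, 'bdaffbffdaddgceffgfebdcgcgcadbbeba')
  7 → (23, 'bdcgcgcadbbeba')
  8 → (33, 'beba')
  9 → (8, 'bffdaddgceffgfebdcgcgcadbbeba')
  10 → (29, 'cadbbeba')
  11 → (0, 'ccdbdaffbffdaddgceffgfebdcgcgcadbbeba')
  12 → (1, 'cdbdaffbffdaddgceffgfebdcgcgcadbbeba')
  13 → (16, 'ceffgfebdcgcgcadbbeba')
  14 → (27, 'cgcadbbeba')
  15 → (25, 'cgcgcadbbeba')
  16 → (11, 'daddgceffgfebdcgcgcadbbeba')
  17 → (4, 'daffbffdaddgceffgfebdcgcgcadbbeba')
  18 → (31, 'dbbeba')
  19 → (2, 'dbdaffbffdaddgceffgfebdcgcgcadbbeba')
  20 → (24, 'dcgcgcadbbeba')
  21 → (13, 'ddgceffgfebdcgcgcadbbeba')
  22 → (14, 'dgceffgfebdcgcgcadbbeba')
  23 → (34, 'eba')
  24 → (22, 'ebdcgcgcadbbeba')
  25 → (17, 'effgfebdcgcgcadbbeba')
  26 → (7, 'fbffdaddgceffgfebdcgcgcadbbeba')
  27 → (10, 'fdaddgceffgfebdcgcgcadbbeba')
  28 → (21, 'febdcgcgcadbbeba')
  29 → (6, 'ffbffdaddgceffgfebdcgcgcadbbeba')
  30 → (9, 'ffdaddgceffgfebdcgcgcadbbeba')
  31 → (18, 'ffgfebdcgcgcadbbeba')
  32 → (19, 'fgfebdcgcgcadbbeba')
  33 → (28, 'gcadbbeba')
  34 → (15, 'gceffgfebdcgcgcadbbeba')
  35 → (26, 'gcgcadbbeba')
  36 → (20, 'gfebdcgcgcadbbeba')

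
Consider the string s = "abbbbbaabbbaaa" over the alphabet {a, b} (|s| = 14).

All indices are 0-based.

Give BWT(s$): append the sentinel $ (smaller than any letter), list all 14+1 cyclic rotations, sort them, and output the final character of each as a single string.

aaabba$bbbbabba

rank  rotation         last
    0  $abbbbbaabbbaaa  a
    1  a$abbbbbaabbbaa  a
    2  aa$abbbbbaabbba  a
    3  aaa$abbbbbaabbb  b
    4  aabbbaaa$abbbbb  b
    5  abbbaaa$abbbbba  a
    6  abbbbbaabbbaaa$  $
    7  baaa$abbbbbaabb  b
    8  baabbbaaa$abbbb  b
    9  bbaaa$abbbbbaab  b
   10  bbaabbbaaa$abbb  b
   11  bbbaaa$abbbbbaa  a
   12  bbbaabbbaaa$abb  b
   13  bbbbaabbbaaa$ab  b
   14  bbbbbaabbbaaa$a  a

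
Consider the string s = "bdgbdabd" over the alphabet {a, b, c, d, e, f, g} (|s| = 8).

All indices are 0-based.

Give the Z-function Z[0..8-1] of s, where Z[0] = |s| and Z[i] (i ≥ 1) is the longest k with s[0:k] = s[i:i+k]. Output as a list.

Z[0]=8
i=1: fresh scan; Z[1]=0
i=2: fresh scan; Z[2]=0
i=3: fresh scan; Z[3]=2 grow→box=[3,5)
i=4: min(r-i=1, Z[1]=0)=0; Z[4]=0
i=5: fresh scan; Z[5]=0
i=6: fresh scan; Z[6]=2 grow→box=[6,8)
i=7: min(r-i=1, Z[1]=0)=0; Z[7]=0

[8, 0, 0, 2, 0, 0, 2, 0]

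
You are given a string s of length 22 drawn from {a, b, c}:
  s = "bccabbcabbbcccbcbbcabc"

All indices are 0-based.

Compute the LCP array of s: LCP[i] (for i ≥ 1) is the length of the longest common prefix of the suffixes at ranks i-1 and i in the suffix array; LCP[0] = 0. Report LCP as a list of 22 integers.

[0, 3, 2, 0, 2, 5, 3, 1, 2, 4, 2, 2, 3, 0, 1, 4, 3, 1, 2, 1, 2, 2]

rank→(start, suffix):
  0 → (7, 'abbbcccbcbbcabc')
  1 → (3, 'abbcabbbcccbcbbcabc')
  2 → (19, 'abc')
  3 → (8, 'bbbcccbcbbcabc')
  4 → (4, 'bbcabbbcccbcbbcabc')
  5 → (16, 'bbcabc')
  6 → (9, 'bbcccbcbbcabc')
  7 → (20, 'bc')
  8 → (5, 'bcabbbcccbcbbcabc')
  9 → (17, 'bcabc')
  10 → (14, 'bcbbcabc')
  11 → (0, 'bccabbcabbbcccbcbbcabc')
  12 → (10, 'bcccbcbbcabc')
  13 → (21, 'c')
  14 → (6, 'cabbbcccbcbbcabc')
  15 → (2, 'cabbcabbbcccbcbbcabc')
  16 → (18, 'cabc')
  17 → (15, 'cbbcabc')
  18 → (13, 'cbcbbcabc')
  19 → (1, 'ccabbcabbbcccbcbbcabc')
  20 → (12, 'ccbcbbcabc')
  21 → (11, 'cccbcbbcabc')

SA = [7, 3, 19, 8, 4, 16, 9, 20, 5, 17, 14, 0, 10, 21, 6, 2, 18, 15, 13, 1, 12, 11]
i: (SA[i-1],SA[i]) lcp shared
  1: (7,3) 3 'abb'
  2: (3,19) 2 'ab'
  3: (19,8) 0 ''
  4: (8,4) 2 'bb'
  5: (4,16) 5 'bbcab'
  6: (16,9) 3 'bbc'
  7: (9,20) 1 'b'
  8: (20,5) 2 'bc'
  9: (5,17) 4 'bcab'
  10: (17,14) 2 'bc'
  11: (14,0) 2 'bc'
  12: (0,10) 3 'bcc'
  13: (10,21) 0 ''
  14: (21,6) 1 'c'
  15: (6,2) 4 'cabb'
  16: (2,18) 3 'cab'
  17: (18,15) 1 'c'
  18: (15,13) 2 'cb'
  19: (13,1) 1 'c'
  20: (1,12) 2 'cc'
  21: (12,11) 2 'cc'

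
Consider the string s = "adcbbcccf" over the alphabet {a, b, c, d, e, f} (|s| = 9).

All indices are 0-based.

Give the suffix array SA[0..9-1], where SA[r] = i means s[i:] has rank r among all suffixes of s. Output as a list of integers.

[0, 3, 4, 2, 5, 6, 7, 1, 8]

rank | idx | suffix
   0 |   0 | adcbbcccf
   1 |   3 | bbcccf
   2 |   4 | bcccf
   3 |   2 | cbbcccf
   4 |   5 | cccf
   5 |   6 | ccf
   6 |   7 | cf
   7 |   1 | dcbbcccf
   8 |   8 | f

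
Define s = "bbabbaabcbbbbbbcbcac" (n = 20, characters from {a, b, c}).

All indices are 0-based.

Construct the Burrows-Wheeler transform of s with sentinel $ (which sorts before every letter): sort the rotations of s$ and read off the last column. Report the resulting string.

rank  rotation               last
    0  $bbabbaabcbbbbbbcbcac  c
    1  aabcbbbbbbcbcac$bbabb  b
    2  abbaabcbbbbbbcbcac$bb  b
    3  abcbbbbbbcbcac$bbabba  a
    4  ac$bbabbaabcbbbbbbcbc  c
    5  baabcbbbbbbcbcac$bbab  b
    6  babbaabcbbbbbbcbcac$b  b
    7  bbaabcbbbbbbcbcac$bba  a
    8  bbabbaabcbbbbbbcbcac$  $
    9  bbbbbbcbcac$bbabbaabc  c
   10  bbbbbcbcac$bbabbaabcb  b
   11  bbbbcbcac$bbabbaabcbb  b
   12  bbbcbcac$bbabbaabcbbb  b
   13  bbcbcac$bbabbaabcbbbb  b
   14  bcac$bbabbaabcbbbbbbc  c
   15  bcbbbbbbcbcac$bbabbaa  a
   16  bcbcac$bbabbaabcbbbbb  b
   17  c$bbabbaabcbbbbbbcbca  a
   18  cac$bbabbaabcbbbbbbcb  b
   19  cbbbbbbcbcac$bbabbaab  b
   20  cbcac$bbabbaabcbbbbbb  b

cbbacbba$cbbbbcababbb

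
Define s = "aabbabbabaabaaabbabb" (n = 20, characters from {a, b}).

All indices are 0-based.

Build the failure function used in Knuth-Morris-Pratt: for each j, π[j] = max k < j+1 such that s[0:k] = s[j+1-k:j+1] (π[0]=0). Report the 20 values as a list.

π[0] = 0
j=1 s[j]='a': π[1]=1 (border 'a')
j=2 s[j]='b': k: 1→0; π[2]=0 (border '')
j=3 s[j]='b': π[3]=0 (border '')
j=4 s[j]='a': π[4]=1 (border 'a')
j=5 s[j]='b': k: 1→0; π[5]=0 (border '')
j=6 s[j]='b': π[6]=0 (border '')
j=7 s[j]='a': π[7]=1 (border 'a')
j=8 s[j]='b': k: 1→0; π[8]=0 (border '')
j=9 s[j]='a': π[9]=1 (border 'a')
j=10 s[j]='a': π[10]=2 (border 'aa')
j=11 s[j]='b': π[11]=3 (border 'aab')
j=12 s[j]='a': k: 3→0; π[12]=1 (border 'a')
j=13 s[j]='a': π[13]=2 (border 'aa')
j=14 s[j]='a': k: 2→1; π[14]=2 (border 'aa')
j=15 s[j]='b': π[15]=3 (border 'aab')
j=16 s[j]='b': π[16]=4 (border 'aabb')
j=17 s[j]='a': π[17]=5 (border 'aabba')
j=18 s[j]='b': π[18]=6 (border 'aabbab')
j=19 s[j]='b': π[19]=7 (border 'aabbabb')

[0, 1, 0, 0, 1, 0, 0, 1, 0, 1, 2, 3, 1, 2, 2, 3, 4, 5, 6, 7]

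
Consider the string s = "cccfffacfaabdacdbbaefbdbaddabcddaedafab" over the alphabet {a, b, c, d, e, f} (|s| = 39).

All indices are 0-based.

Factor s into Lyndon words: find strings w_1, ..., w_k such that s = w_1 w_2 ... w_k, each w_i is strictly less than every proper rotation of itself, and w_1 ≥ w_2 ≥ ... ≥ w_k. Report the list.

["cccfff", "acf", "aabdacdbbaefbdbaddabcddaedafab"]

emit factor 1: 'cccfff' (i=0, period=6)
emit factor 2: 'acf' (i=6, period=3)
emit factor 3: 'aabdacdbbaefbdbaddabcddaedafab' (i=9, period=30)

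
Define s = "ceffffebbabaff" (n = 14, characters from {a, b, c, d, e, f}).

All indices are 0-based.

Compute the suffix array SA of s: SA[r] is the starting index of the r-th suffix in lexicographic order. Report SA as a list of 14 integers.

rank→(start, suffix):
  0 → (9, 'abaff')
  1 → (11, 'aff')
  2 → (8, 'babaff')
  3 → (10, 'baff')
  4 → (7, 'bbabaff')
  5 → (0, 'ceffffebbabaff')
  6 → (6, 'ebbabaff')
  7 → (1, 'effffebbabaff')
  8 → (13, 'f')
  9 → (5, 'febbabaff')
  10 → (12, 'ff')
  11 → (4, 'ffebbabaff')
  12 → (3, 'fffebbabaff')
  13 → (2, 'ffffebbabaff')

[9, 11, 8, 10, 7, 0, 6, 1, 13, 5, 12, 4, 3, 2]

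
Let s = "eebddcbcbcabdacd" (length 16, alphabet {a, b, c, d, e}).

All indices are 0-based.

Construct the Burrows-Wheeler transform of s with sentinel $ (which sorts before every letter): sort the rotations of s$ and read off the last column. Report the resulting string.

rank  rotation           last
    0  $eebddcbcbcabdacd  d
    1  abdacd$eebddcbcbc  c
    2  acd$eebddcbcbcabd  d
    3  bcabdacd$eebddcbc  c
    4  bcbcabdacd$eebddc  c
    5  bdacd$eebddcbcbca  a
    6  bddcbcbcabdacd$ee  e
    7  cabdacd$eebddcbcb  b
    8  cbcabdacd$eebddcb  b
    9  cbcbcabdacd$eebdd  d
   10  cd$eebddcbcbcabda  a
   11  d$eebddcbcbcabdac  c
   12  dacd$eebddcbcbcab  b
   13  dcbcbcabdacd$eebd  d
   14  ddcbcbcabdacd$eeb  b
   15  ebddcbcbcabdacd$e  e
   16  eebddcbcbcabdacd$  $

dcdccaebbdacbdbe$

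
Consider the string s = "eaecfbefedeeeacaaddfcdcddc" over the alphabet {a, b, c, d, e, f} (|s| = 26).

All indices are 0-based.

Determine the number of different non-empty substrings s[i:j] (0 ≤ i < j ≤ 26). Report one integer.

rank | idx | suffix
   0 |  15 | aaddfcdcddc
   1 |  13 | acaaddfcdcddc
   2 |  16 | addfcdcddc
   3 |   1 | aecfbefedeeeacaaddfcdcddc
   4 |   5 | befedeeeacaaddfcdcddc
   5 |  25 | c
   6 |  14 | caaddfcdcddc
   7 |  20 | cdcddc
   8 |  22 | cddc
   9 |   3 | cfbefedeeeacaaddfcdcddc
  10 |  24 | dc
  11 |  21 | dcddc
  12 |  23 | ddc
  13 |  17 | ddfcdcddc
  14 |   9 | deeeacaaddfcdcddc
  15 |  18 | dfcdcddc
  16 |  12 | eacaaddfcdcddc
  17 |   0 | eaecfbefedeeeacaaddfcdcddc
  18 |   2 | ecfbefedeeeacaaddfcdcddc
  19 |   8 | edeeeacaaddfcdcddc
  20 |  11 | eeacaaddfcdcddc
  21 |  10 | eeeacaaddfcdcddc
  22 |   6 | efedeeeacaaddfcdcddc
  23 |   4 | fbefedeeeacaaddfcdcddc
  24 |  19 | fcdcddc
  25 |   7 | fedeeeacaaddfcdcddc

SA = [15, 13, 16, 1, 5, 25, 14, 20, 22, 3, 24, 21, 23, 17, 9, 18, 12, 0, 2, 8, 11, 10, 6, 4, 19, 7]
rank  pair      lcp
   1  s[15:],s[13:]  1  'a'
   2  s[13:],s[16:]  1  'a'
   3  s[16:],s[1:]  1  'a'
   4  s[1:],s[5:]  0  ''
   5  s[5:],s[25:]  0  ''
   6  s[25:],s[14:]  1  'c'
   7  s[14:],s[20:]  1  'c'
   8  s[20:],s[22:]  2  'cd'
   9  s[22:],s[3:]  1  'c'
  10  s[3:],s[24:]  0  ''
  11  s[24:],s[21:]  2  'dc'
  12  s[21:],s[23:]  1  'd'
  13  s[23:],s[17:]  2  'dd'
  14  s[17:],s[9:]  1  'd'
  15  s[9:],s[18:]  1  'd'
  16  s[18:],s[12:]  0  ''
  17  s[12:],s[0:]  2  'ea'
  18  s[0:],s[2:]  1  'e'
  19  s[2:],s[8:]  1  'e'
  20  s[8:],s[11:]  1  'e'
  21  s[11:],s[10:]  2  'ee'
  22  s[10:],s[6:]  1  'e'
  23  s[6:],s[4:]  0  ''
  24  s[4:],s[19:]  1  'f'
  25  s[19:],s[7:]  1  'f'

n(n+1)/2 = 26·27/2 = 351
Σ LCP = 0 + 1 + 1 + 1 + 0 + 0 + 1 + 1 + 2 + 1 + 0 + 2 + 1 + 2 + 1 + 1 + 0 + 2 + 1 + 1 + 1 + 2 + 1 + 0 + 1 + 1 = 25
distinct = 351 − 25 = 326

326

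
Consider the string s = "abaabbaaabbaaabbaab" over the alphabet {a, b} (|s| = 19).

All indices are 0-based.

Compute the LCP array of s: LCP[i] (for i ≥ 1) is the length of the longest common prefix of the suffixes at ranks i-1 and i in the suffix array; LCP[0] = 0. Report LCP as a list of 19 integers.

rank→(start, suffix):
  0 → (6, 'aaabbaaabbaab')
  1 → (11, 'aaabbaab')
  2 → (16, 'aab')
  3 → (2, 'aabbaaabbaaabbaab')
  4 → (7, 'aabbaaabbaab')
  5 → (12, 'aabbaab')
  6 → (17, 'ab')
  7 → (0, 'abaabbaaabbaaabbaab')
  8 → (3, 'abbaaabbaaabbaab')
  9 → (8, 'abbaaabbaab')
  10 → (13, 'abbaab')
  11 → (18, 'b')
  12 → (5, 'baaabbaaabbaab')
  13 → (10, 'baaabbaab')
  14 → (15, 'baab')
  15 → (1, 'baabbaaabbaaabbaab')
  16 → (4, 'bbaaabbaaabbaab')
  17 → (9, 'bbaaabbaab')
  18 → (14, 'bbaab')

SA = [6, 11, 16, 2, 7, 12, 17, 0, 3, 8, 13, 18, 5, 10, 15, 1, 4, 9, 14]
[i] adj suffixes → lcp
  [1] 6/11 → 7 ('aaabbaa')
  [2] 11/16 → 2 ('aa')
  [3] 16/2 → 3 ('aab')
  [4] 2/7 → 11 ('aabbaaabbaa')
  [5] 7/12 → 6 ('aabbaa')
  [6] 12/17 → 1 ('a')
  [7] 17/0 → 2 ('ab')
  [8] 0/3 → 2 ('ab')
  [9] 3/8 → 10 ('abbaaabbaa')
  [10] 8/13 → 5 ('abbaa')
  [11] 13/18 → 0 ('')
  [12] 18/5 → 1 ('b')
  [13] 5/10 → 8 ('baaabbaa')
  [14] 10/15 → 3 ('baa')
  [15] 15/1 → 4 ('baab')
  [16] 1/4 → 1 ('b')
  [17] 4/9 → 9 ('bbaaabbaa')
  [18] 9/14 → 4 ('bbaa')

[0, 7, 2, 3, 11, 6, 1, 2, 2, 10, 5, 0, 1, 8, 3, 4, 1, 9, 4]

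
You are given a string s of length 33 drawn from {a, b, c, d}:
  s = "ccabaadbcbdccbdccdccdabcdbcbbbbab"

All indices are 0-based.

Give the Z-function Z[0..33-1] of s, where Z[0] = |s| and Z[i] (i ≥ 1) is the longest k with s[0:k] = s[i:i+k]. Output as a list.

Z[0]=33
i=1: outside box; Z[1]=1 grow→box=[1,2)
i=2: outside box; Z[2]=0
i=3: outside box; Z[3]=0
i=4: outside box; Z[4]=0
i=5: outside box; Z[5]=0
i=6: outside box; Z[6]=0
i=7: outside box; Z[7]=0
i=8: outside box; Z[8]=1 grow→box=[8,9)
i=9: outside box; Z[9]=0
i=10: outside box; Z[10]=0
i=11: outside box; Z[11]=2 grow→box=[11,13)
i=12: min(r-i=1, Z[1]=1)=1; Z[12]=1
i=13: outside box; Z[13]=0
i=14: outside box; Z[14]=0
i=15: outside box; Z[15]=2 grow→box=[15,17)
i=16: min(r-i=1, Z[1]=1)=1; Z[16]=1
i=17: outside box; Z[17]=0
i=18: outside box; Z[18]=2 grow→box=[18,20)
i=19: min(r-i=1, Z[1]=1)=1; Z[19]=1
i=20: outside box; Z[20]=0
i=21: outside box; Z[21]=0
i=22: outside box; Z[22]=0
i=23: outside box; Z[23]=1 grow→box=[23,24)
i=24: outside box; Z[24]=0
i=25: outside box; Z[25]=0
i=26: outside box; Z[26]=1 grow→box=[26,27)
i=27: outside box; Z[27]=0
i=28: outside box; Z[28]=0
i=29: outside box; Z[29]=0
i=30: outside box; Z[30]=0
i=31: outside box; Z[31]=0
i=32: outside box; Z[32]=0

[33, 1, 0, 0, 0, 0, 0, 0, 1, 0, 0, 2, 1, 0, 0, 2, 1, 0, 2, 1, 0, 0, 0, 1, 0, 0, 1, 0, 0, 0, 0, 0, 0]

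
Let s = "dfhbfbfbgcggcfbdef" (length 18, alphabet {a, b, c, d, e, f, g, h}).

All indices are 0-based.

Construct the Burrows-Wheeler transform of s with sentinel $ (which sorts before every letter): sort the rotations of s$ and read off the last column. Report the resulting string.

ffhffggb$decbbdgbcf

rank  rotation             last
    0  $dfhbfbfbgcggcfbdef  f
    1  bdef$dfhbfbfbgcggcf  f
    2  bfbfbgcggcfbdef$dfh  h
    3  bfbgcggcfbdef$dfhbf  f
    4  bgcggcfbdef$dfhbfbf  f
    5  cfbdef$dfhbfbfbgcgg  g
    6  cggcfbdef$dfhbfbfbg  g
    7  def$dfhbfbfbgcggcfb  b
    8  dfhbfbfbgcggcfbdef$  $
    9  ef$dfhbfbfbgcggcfbd  d
   10  f$dfhbfbfbgcggcfbde  e
   11  fbdef$dfhbfbfbgcggc  c
   12  fbfbgcggcfbdef$dfhb  b
   13  fbgcggcfbdef$dfhbfb  b
   14  fhbfbfbgcggcfbdef$d  d
   15  gcfbdef$dfhbfbfbgcg  g
   16  gcggcfbdef$dfhbfbfb  b
   17  ggcfbdef$dfhbfbfbgc  c
   18  hbfbfbgcggcfbdef$df  f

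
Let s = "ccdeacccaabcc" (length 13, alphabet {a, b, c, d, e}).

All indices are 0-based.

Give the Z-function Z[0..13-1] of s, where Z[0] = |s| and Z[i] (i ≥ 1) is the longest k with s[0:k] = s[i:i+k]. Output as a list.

[13, 1, 0, 0, 0, 2, 2, 1, 0, 0, 0, 2, 1]

Z[0]=13
i=1: fresh scan; Z[1]=1 extend→box=[1,2)
i=2: fresh scan; Z[2]=0
i=3: fresh scan; Z[3]=0
i=4: fresh scan; Z[4]=0
i=5: fresh scan; Z[5]=2 extend→box=[5,7)
i=6: min(r-i=1, Z[1]=1)=1; Z[6]=2 extend→box=[6,8)
i=7: min(r-i=1, Z[1]=1)=1; Z[7]=1
i=8: fresh scan; Z[8]=0
i=9: fresh scan; Z[9]=0
i=10: fresh scan; Z[10]=0
i=11: fresh scan; Z[11]=2 extend→box=[11,13)
i=12: min(r-i=1, Z[1]=1)=1; Z[12]=1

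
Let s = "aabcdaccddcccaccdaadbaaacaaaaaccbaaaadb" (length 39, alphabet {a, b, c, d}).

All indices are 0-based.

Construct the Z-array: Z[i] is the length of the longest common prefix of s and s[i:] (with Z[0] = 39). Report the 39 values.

[39, 1, 0, 0, 0, 1, 0, 0, 0, 0, 0, 0, 0, 1, 0, 0, 0, 2, 1, 0, 0, 2, 2, 1, 0, 2, 2, 2, 2, 1, 0, 0, 0, 2, 2, 2, 1, 0, 0]

Z[0]=39
i=1: fresh scan; Z[1]=1 grow→box=[1,2)
i=2: fresh scan; Z[2]=0
i=3: fresh scan; Z[3]=0
i=4: fresh scan; Z[4]=0
i=5: fresh scan; Z[5]=1 grow→box=[5,6)
i=6: fresh scan; Z[6]=0
i=7: fresh scan; Z[7]=0
i=8: fresh scan; Z[8]=0
i=9: fresh scan; Z[9]=0
i=10: fresh scan; Z[10]=0
i=11: fresh scan; Z[11]=0
i=12: fresh scan; Z[12]=0
i=13: fresh scan; Z[13]=1 grow→box=[13,14)
i=14: fresh scan; Z[14]=0
i=15: fresh scan; Z[15]=0
i=16: fresh scan; Z[16]=0
i=17: fresh scan; Z[17]=2 grow→box=[17,19)
i=18: min(r-i=1, Z[1]=1)=1; Z[18]=1
i=19: fresh scan; Z[19]=0
i=20: fresh scan; Z[20]=0
i=21: fresh scan; Z[21]=2 grow→box=[21,23)
i=22: min(r-i=1, Z[1]=1)=1; Z[22]=2 grow→box=[22,24)
i=23: min(r-i=1, Z[1]=1)=1; Z[23]=1
i=24: fresh scan; Z[24]=0
i=25: fresh scan; Z[25]=2 grow→box=[25,27)
i=26: min(r-i=1, Z[1]=1)=1; Z[26]=2 grow→box=[26,28)
i=27: min(r-i=1, Z[1]=1)=1; Z[27]=2 grow→box=[27,29)
i=28: min(r-i=1, Z[1]=1)=1; Z[28]=2 grow→box=[28,30)
i=29: min(r-i=1, Z[1]=1)=1; Z[29]=1
i=30: fresh scan; Z[30]=0
i=31: fresh scan; Z[31]=0
i=32: fresh scan; Z[32]=0
i=33: fresh scan; Z[33]=2 grow→box=[33,35)
i=34: min(r-i=1, Z[1]=1)=1; Z[34]=2 grow→box=[34,36)
i=35: min(r-i=1, Z[1]=1)=1; Z[35]=2 grow→box=[35,37)
i=36: min(r-i=1, Z[1]=1)=1; Z[36]=1
i=37: fresh scan; Z[37]=0
i=38: fresh scan; Z[38]=0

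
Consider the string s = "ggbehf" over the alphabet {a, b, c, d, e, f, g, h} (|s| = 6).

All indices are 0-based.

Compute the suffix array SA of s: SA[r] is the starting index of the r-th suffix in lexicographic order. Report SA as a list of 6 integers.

rank→(start, suffix):
  0 → (2, 'behf')
  1 → (3, 'ehf')
  2 → (5, 'f')
  3 → (1, 'gbehf')
  4 → (0, 'ggbehf')
  5 → (4, 'hf')

[2, 3, 5, 1, 0, 4]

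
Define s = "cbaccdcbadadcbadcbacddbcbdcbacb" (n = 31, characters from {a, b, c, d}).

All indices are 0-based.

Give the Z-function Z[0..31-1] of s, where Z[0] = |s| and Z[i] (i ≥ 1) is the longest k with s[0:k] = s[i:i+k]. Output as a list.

[31, 0, 0, 1, 1, 0, 3, 0, 0, 0, 0, 0, 3, 0, 0, 0, 4, 0, 0, 1, 0, 0, 0, 2, 0, 0, 4, 0, 0, 2, 0]

Z[0]=31
i=1: i≥r, start 0; Z[1]=0
i=2: i≥r, start 0; Z[2]=0
i=3: i≥r, start 0; Z[3]=1 extend→box=[3,4)
i=4: i≥r, start 0; Z[4]=1 extend→box=[4,5)
i=5: i≥r, start 0; Z[5]=0
i=6: i≥r, start 0; Z[6]=3 extend→box=[6,9)
i=7: min(r-i=2, Z[1]=0)=0; Z[7]=0
i=8: min(r-i=1, Z[2]=0)=0; Z[8]=0
i=9: i≥r, start 0; Z[9]=0
i=10: i≥r, start 0; Z[10]=0
i=11: i≥r, start 0; Z[11]=0
i=12: i≥r, start 0; Z[12]=3 extend→box=[12,15)
i=13: min(r-i=2, Z[1]=0)=0; Z[13]=0
i=14: min(r-i=1, Z[2]=0)=0; Z[14]=0
i=15: i≥r, start 0; Z[15]=0
i=16: i≥r, start 0; Z[16]=4 extend→box=[16,20)
i=17: min(r-i=3, Z[1]=0)=0; Z[17]=0
i=18: min(r-i=2, Z[2]=0)=0; Z[18]=0
i=19: min(r-i=1, Z[3]=1)=1; Z[19]=1
i=20: i≥r, start 0; Z[20]=0
i=21: i≥r, start 0; Z[21]=0
i=22: i≥r, start 0; Z[22]=0
i=23: i≥r, start 0; Z[23]=2 extend→box=[23,25)
i=24: min(r-i=1, Z[1]=0)=0; Z[24]=0
i=25: i≥r, start 0; Z[25]=0
i=26: i≥r, start 0; Z[26]=4 extend→box=[26,30)
i=27: min(r-i=3, Z[1]=0)=0; Z[27]=0
i=28: min(r-i=2, Z[2]=0)=0; Z[28]=0
i=29: min(r-i=1, Z[3]=1)=1; Z[29]=2 extend→box=[29,31)
i=30: min(r-i=1, Z[1]=0)=0; Z[30]=0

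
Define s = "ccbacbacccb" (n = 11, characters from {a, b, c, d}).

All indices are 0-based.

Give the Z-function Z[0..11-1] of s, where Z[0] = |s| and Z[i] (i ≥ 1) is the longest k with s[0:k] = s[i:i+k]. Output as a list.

[11, 1, 0, 0, 1, 0, 0, 2, 3, 1, 0]

Z[0]=11
i=1: outside box; Z[1]=1 extend→box=[1,2)
i=2: outside box; Z[2]=0
i=3: outside box; Z[3]=0
i=4: outside box; Z[4]=1 extend→box=[4,5)
i=5: outside box; Z[5]=0
i=6: outside box; Z[6]=0
i=7: outside box; Z[7]=2 extend→box=[7,9)
i=8: min(r-i=1, Z[1]=1)=1; Z[8]=3 extend→box=[8,11)
i=9: min(r-i=2, Z[1]=1)=1; Z[9]=1
i=10: min(r-i=1, Z[2]=0)=0; Z[10]=0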